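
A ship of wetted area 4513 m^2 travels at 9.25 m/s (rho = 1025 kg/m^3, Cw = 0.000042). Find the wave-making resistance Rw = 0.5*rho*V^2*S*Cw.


Formula: Rw = 0.5 * rho * V^2 * S * Cw
Step 1 — V^2 = 9.25^2 = 85.5625
Step 2 — 0.5 * rho * V^2 = 0.5 * 1025 * 85.5625 = 43850.78125
Step 3 — Rw = 43850.78125 * 4513 * 0.000042 ≈ 8311.7 N (5 s.f.)

8311.7 N


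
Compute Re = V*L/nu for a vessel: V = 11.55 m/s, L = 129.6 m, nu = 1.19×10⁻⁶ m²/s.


Formula: Re = V * L / nu
Step 1 — V * L = 11.55 * 129.6 = 1496.88 m^2/s
Step 2 — Re = 1496.88 / 1.19e-6 = 1.26e+09

1.26e+09


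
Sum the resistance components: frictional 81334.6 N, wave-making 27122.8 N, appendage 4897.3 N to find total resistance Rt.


Formula: Rt = Rf + Rw + Ra
Substituting: Rt = 81334.6 + 27122.8 + 4897.3
Result: Rt = 113354.7 N

113354.7 N


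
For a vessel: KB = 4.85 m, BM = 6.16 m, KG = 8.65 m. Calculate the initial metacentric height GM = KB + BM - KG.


Formula: GM = KB + BM - KG
Step 1 — KM = KB + BM = 4.85 + 6.16 = 11.01 m
Step 2 — GM = KM - KG = 11.01 - 8.65 = 2.36 m

2.36 m


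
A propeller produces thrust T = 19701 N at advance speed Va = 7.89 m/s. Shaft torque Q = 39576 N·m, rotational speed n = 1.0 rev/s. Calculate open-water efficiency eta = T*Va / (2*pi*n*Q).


Formula: eta = T * Va / (2 * pi * n * Q)
Step 1 — numerator = T * Va = 19701 * 7.89 = 155440.89
Step 2 — 2 * pi * n = 2 * pi * 1.0 = 6.283185
Step 3 — denominator = 6.283185 * 39576 = 248663.33
Step 4 — eta = 155440.89 / 248663.33 ≈ 0.62511 (5 s.f.)

0.62511


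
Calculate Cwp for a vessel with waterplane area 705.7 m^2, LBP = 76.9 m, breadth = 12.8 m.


Formula: Cwp = Aw / (L * B)
Step 1 — L * B = 76.9 * 12.8 = 984.32 m^2
Step 2 — Cwp = 705.7 / 984.32 ≈ 0.71694 (5 s.f.)

0.71694


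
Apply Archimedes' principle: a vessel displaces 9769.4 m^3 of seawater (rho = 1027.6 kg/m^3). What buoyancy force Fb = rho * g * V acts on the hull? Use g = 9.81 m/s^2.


Formula: Fb = rho * g * V
Substituting: Fb = 1027.6 * 9.81 * 9769.4
Intermediate: 1027.6 * 9.81 = 10080.756
Result: Fb = 10080.756 * 9769.4 ≈ 98483000 N (5 s.f.)

98483000 N


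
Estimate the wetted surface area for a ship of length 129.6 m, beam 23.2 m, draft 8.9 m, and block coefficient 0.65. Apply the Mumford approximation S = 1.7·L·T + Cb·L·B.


Formula: S = 1.7*L*T + V/T with V = Cb*L*B*T, i.e. S = L * (1.7*T + Cb*B)
Step 1 — 1.7*T = 1.7 * 8.9 = 15.13 m
Step 2 — Cb*B = 0.65 * 23.2 = 15.08 m
Step 3 — 1.7*T + Cb*B = 15.13 + 15.08 = 30.21 m
Step 4 — S = 129.6 * 30.21 ≈ 3915.2 m^2 (5 s.f.)

3915.2 m^2


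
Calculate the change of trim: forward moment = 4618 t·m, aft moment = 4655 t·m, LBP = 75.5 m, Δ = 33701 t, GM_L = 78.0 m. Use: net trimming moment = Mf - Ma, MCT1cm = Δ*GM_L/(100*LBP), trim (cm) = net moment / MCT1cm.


Formula: net trimming moment = Mf - Ma; MCT1cm = Δ*GM_L/(100*LBP); trim = net moment / MCT1cm
Step 1 — net trimming moment = 4618 - 4655 = -37 t·m
Step 2 — MCT1cm = 33701 * 78.0 / (100 * 75.5) = 348.1693 t·m/cm
Step 3 — trim = -37 / 348.1693 ≈ -0.10627 cm (5 s.f.)

-0.10627 cm


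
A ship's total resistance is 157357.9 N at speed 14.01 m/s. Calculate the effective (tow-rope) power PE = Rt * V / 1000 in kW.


Formula: PE = Rt * V / 1000 (kW)
Step 1 — PE (W) = 157357.9 * 14.01 = 2204584.179 W
Step 2 — PE (kW) = 2204584.179 / 1000 ≈ 2204.6 kW (5 s.f.)

2204.6 kW


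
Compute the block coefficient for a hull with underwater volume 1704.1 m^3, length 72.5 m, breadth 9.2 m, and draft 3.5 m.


Formula: Cb = V / (L * B * T)
Step 1 — L * B * T = 72.5 * 9.2 * 3.5 = 2334.5 m^3
Step 2 — Cb = 1704.1 / 2334.5 ≈ 0.72996 (5 s.f.)

0.72996


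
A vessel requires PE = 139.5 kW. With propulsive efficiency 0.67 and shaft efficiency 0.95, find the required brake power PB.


Formula: PB = PE / (eta_D * eta_S)
Step 1 — combined efficiency = eta_D * eta_S = 0.67 * 0.95 = 0.6365
Step 2 — PB = 139.5 / 0.6365 ≈ 219.17 kW (5 s.f.)

219.17 kW


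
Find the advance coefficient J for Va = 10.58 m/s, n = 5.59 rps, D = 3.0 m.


Formula: J = Va / (n * D)
Step 1 — n * D = 5.59 * 3.0 = 16.77
Step 2 — J = 10.58 / 16.77 ≈ 0.63089 (5 s.f.)

0.63089


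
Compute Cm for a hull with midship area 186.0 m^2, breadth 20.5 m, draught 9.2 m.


Formula: Cm = Am / (B * T)
Step 1 — B * T = 20.5 * 9.2 = 188.6 m^2
Step 2 — Cm = 186.0 / 188.6 ≈ 0.98621 (5 s.f.)

0.98621


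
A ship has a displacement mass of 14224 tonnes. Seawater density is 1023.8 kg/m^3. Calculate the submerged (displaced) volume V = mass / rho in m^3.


Formula: V = mass / rho
Step 1 — convert tonnes to kg: 14224 t * 1000 = 14224000 kg
Step 2 — V = 14224000 / 1023.8 ≈ 13893 m^3 (5 s.f.)

13893 m^3


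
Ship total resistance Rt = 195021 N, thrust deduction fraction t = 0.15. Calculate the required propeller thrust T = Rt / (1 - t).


Formula: T = Rt / (1 - t)
Step 1 — (1 - t) = 1 - 0.15 = 0.85
Step 2 — T = 195021 / 0.85 ≈ 229440 N (5 s.f.)

229440 N


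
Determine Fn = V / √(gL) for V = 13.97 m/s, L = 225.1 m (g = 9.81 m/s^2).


Formula: Fn = V / sqrt(g * L)
Step 1 — g * L = 9.81 * 225.1 = 2208.231
Step 2 — sqrt(g * L) = sqrt(2208.231) = 46.991818
Step 3 — Fn = 13.97 / 46.991818 ≈ 0.29729 (5 s.f.)

0.29729


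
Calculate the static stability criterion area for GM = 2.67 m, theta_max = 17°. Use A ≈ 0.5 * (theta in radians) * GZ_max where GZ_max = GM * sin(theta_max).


Formula: GZ_max = GM * sin(theta); Area = 0.5 * theta_rad * GZ_max
Step 1 — GZ_max = 2.67 * sin(17°) = 2.67 * 0.292372 = 0.780633 m
Step 2 — theta_rad = 17 * pi/180 = 0.296706 rad
Step 3 — Area = 0.5 * 0.296706 * 0.780633 ≈ 0.11581 m·rad (5 s.f.)

0.11581 m·rad


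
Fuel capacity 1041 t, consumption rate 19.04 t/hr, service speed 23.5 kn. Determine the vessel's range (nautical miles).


Formula: endurance = fuel / rate; range = endurance * speed
Step 1 — endurance = 1041 / 19.04 = 54.6744 hours
Step 2 — range = 54.6744 * 23.5 ≈ 1284.8 nautical miles (5 s.f.)

1284.8 NM


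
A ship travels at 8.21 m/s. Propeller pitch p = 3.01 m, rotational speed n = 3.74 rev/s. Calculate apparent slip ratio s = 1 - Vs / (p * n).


Formula: s = 1 - Vs / (p * n)
Step 1 — p * n = 3.01 * 3.74 = 11.2574
Step 2 — Vs / (p*n) = 8.21 / 11.2574 = 0.729298 (6 d.p.)
Step 3 — s = 1 - 0.729298 = 0.270702

0.270702


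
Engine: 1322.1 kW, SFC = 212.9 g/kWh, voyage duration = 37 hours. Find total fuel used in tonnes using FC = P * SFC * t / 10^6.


Formula: FC (tonnes) = P * SFC * t / 1,000,000
Step 1 — P * SFC * t = 1322.1 * 212.9 * 37 = 10414578.33 g
Step 2 — FC (tonnes) = 10414578.33 / 1,000,000 ≈ 10.415 tonnes (5 s.f.)

10.415 tonnes


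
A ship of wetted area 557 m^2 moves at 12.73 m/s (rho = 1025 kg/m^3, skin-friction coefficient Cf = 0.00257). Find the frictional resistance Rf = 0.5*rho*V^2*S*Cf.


Formula: Rf = 0.5 * rho * V^2 * S * Cf
Step 1 — V^2 = 12.73^2 = 162.0529
Step 2 — 0.5 * rho * V^2 = 0.5 * 1025 * 162.0529 = 83052.11125
Step 3 — Rf = 83052.11125 * 557 * 0.00257 ≈ 118890 N (5 s.f.)

118890 N


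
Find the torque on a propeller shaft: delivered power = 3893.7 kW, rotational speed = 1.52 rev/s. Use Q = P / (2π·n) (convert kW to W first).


Formula: Q = P_W / (2 * pi * n)
Step 1 — P_W = 3893.7 kW * 1000 = 3893700.0 W
Step 2 — 2 * pi * n = 2 * pi * 1.52 = 9.550442
Step 3 — Q = 3893700.0 / 9.550442 ≈ 407700 N·m (5 s.f.)

407700 N·m


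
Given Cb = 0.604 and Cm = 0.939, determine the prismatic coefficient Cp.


Formula: Cp = Cb / Cm
Substituting: Cp = 0.604 / 0.939
Result: Cp ≈ 0.64324 (5 s.f.)

0.64324


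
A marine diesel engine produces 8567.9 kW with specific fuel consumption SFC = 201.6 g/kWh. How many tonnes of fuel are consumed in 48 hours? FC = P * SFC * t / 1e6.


Formula: FC (tonnes) = P * SFC * t / 1,000,000
Step 1 — P * SFC * t = 8567.9 * 201.6 * 48 = 82909854.72 g
Step 2 — FC (tonnes) = 82909854.72 / 1,000,000 ≈ 82.910 tonnes (5 s.f.)

82.910 tonnes


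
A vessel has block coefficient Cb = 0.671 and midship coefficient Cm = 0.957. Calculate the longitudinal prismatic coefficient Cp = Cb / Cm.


Formula: Cp = Cb / Cm
Substituting: Cp = 0.671 / 0.957
Result: Cp ≈ 0.70115 (5 s.f.)

0.70115


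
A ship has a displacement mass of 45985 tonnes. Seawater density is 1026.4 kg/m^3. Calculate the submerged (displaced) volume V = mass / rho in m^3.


Formula: V = mass / rho
Step 1 — convert tonnes to kg: 45985 t * 1000 = 45985000 kg
Step 2 — V = 45985000 / 1026.4 ≈ 44802 m^3 (5 s.f.)

44802 m^3


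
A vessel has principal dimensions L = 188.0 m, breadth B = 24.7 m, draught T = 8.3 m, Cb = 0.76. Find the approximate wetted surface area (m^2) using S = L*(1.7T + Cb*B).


Formula: S = 1.7*L*T + V/T with V = Cb*L*B*T, i.e. S = L * (1.7*T + Cb*B)
Step 1 — 1.7*T = 1.7 * 8.3 = 14.11 m
Step 2 — Cb*B = 0.76 * 24.7 = 18.772 m
Step 3 — 1.7*T + Cb*B = 14.11 + 18.772 = 32.882 m
Step 4 — S = 188.0 * 32.882 ≈ 6181.8 m^2 (5 s.f.)

6181.8 m^2


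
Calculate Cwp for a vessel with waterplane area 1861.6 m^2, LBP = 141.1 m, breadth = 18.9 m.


Formula: Cwp = Aw / (L * B)
Step 1 — L * B = 141.1 * 18.9 = 2666.79 m^2
Step 2 — Cwp = 1861.6 / 2666.79 ≈ 0.69807 (5 s.f.)

0.69807


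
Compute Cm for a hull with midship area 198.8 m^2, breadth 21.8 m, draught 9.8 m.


Formula: Cm = Am / (B * T)
Step 1 — B * T = 21.8 * 9.8 = 213.64 m^2
Step 2 — Cm = 198.8 / 213.64 ≈ 0.93054 (5 s.f.)

0.93054


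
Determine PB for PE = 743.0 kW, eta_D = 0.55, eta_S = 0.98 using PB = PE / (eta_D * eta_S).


Formula: PB = PE / (eta_D * eta_S)
Step 1 — combined efficiency = eta_D * eta_S = 0.55 * 0.98 = 0.539
Step 2 — PB = 743.0 / 0.539 ≈ 1378.5 kW (5 s.f.)

1378.5 kW


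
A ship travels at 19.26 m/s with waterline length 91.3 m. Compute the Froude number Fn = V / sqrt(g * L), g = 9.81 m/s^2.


Formula: Fn = V / sqrt(g * L)
Step 1 — g * L = 9.81 * 91.3 = 895.653
Step 2 — sqrt(g * L) = sqrt(895.653) = 29.927462
Step 3 — Fn = 19.26 / 29.927462 ≈ 0.64356 (5 s.f.)

0.64356


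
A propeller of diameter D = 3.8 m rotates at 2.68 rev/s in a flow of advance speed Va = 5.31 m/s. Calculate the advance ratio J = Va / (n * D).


Formula: J = Va / (n * D)
Step 1 — n * D = 2.68 * 3.8 = 10.184
Step 2 — J = 5.31 / 10.184 ≈ 0.52141 (5 s.f.)

0.52141


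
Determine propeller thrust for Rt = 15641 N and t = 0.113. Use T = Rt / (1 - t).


Formula: T = Rt / (1 - t)
Step 1 — (1 - t) = 1 - 0.113 = 0.887
Step 2 — T = 15641 / 0.887 ≈ 17634 N (5 s.f.)

17634 N


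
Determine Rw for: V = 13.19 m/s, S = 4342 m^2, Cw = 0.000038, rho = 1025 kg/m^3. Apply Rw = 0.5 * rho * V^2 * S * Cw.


Formula: Rw = 0.5 * rho * V^2 * S * Cw
Step 1 — V^2 = 13.19^2 = 173.9761
Step 2 — 0.5 * rho * V^2 = 0.5 * 1025 * 173.9761 = 89162.75125
Step 3 — Rw = 89162.75125 * 4342 * 0.000038 ≈ 14711 N (5 s.f.)

14711 N


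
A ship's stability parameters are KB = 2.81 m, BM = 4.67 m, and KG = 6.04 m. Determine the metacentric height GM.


Formula: GM = KB + BM - KG
Step 1 — KM = KB + BM = 2.81 + 4.67 = 7.48 m
Step 2 — GM = KM - KG = 7.48 - 6.04 = 1.44 m

1.44 m


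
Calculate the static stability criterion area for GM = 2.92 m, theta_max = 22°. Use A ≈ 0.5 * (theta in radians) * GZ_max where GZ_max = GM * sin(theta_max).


Formula: GZ_max = GM * sin(theta); Area = 0.5 * theta_rad * GZ_max
Step 1 — GZ_max = 2.92 * sin(22°) = 2.92 * 0.374607 = 1.093852 m
Step 2 — theta_rad = 22 * pi/180 = 0.383972 rad
Step 3 — Area = 0.5 * 0.383972 * 1.093852 ≈ 0.21000 m·rad (5 s.f.)

0.21000 m·rad


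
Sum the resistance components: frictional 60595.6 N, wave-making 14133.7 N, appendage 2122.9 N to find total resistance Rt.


Formula: Rt = Rf + Rw + Ra
Substituting: Rt = 60595.6 + 14133.7 + 2122.9
Result: Rt = 76852.2 N

76852.2 N


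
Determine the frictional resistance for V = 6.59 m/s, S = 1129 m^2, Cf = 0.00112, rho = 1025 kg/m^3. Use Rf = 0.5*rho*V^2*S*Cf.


Formula: Rf = 0.5 * rho * V^2 * S * Cf
Step 1 — V^2 = 6.59^2 = 43.4281
Step 2 — 0.5 * rho * V^2 = 0.5 * 1025 * 43.4281 = 22256.90125
Step 3 — Rf = 22256.90125 * 1129 * 0.00112 ≈ 28143 N (5 s.f.)

28143 N


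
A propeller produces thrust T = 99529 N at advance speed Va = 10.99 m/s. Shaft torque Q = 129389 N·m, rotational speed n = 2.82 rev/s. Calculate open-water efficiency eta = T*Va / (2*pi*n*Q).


Formula: eta = T * Va / (2 * pi * n * Q)
Step 1 — numerator = T * Va = 99529 * 10.99 = 1093823.71
Step 2 — 2 * pi * n = 2 * pi * 2.82 = 17.718583
Step 3 — denominator = 17.718583 * 129389 = 2292589.74
Step 4 — eta = 1093823.71 / 2292589.74 ≈ 0.47711 (5 s.f.)

0.47711


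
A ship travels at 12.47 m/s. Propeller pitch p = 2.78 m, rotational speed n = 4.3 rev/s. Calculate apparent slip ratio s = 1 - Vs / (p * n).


Formula: s = 1 - Vs / (p * n)
Step 1 — p * n = 2.78 * 4.3 = 11.954
Step 2 — Vs / (p*n) = 12.47 / 11.954 = 1.043165 (6 d.p.)
Step 3 — s = 1 - 1.043165 = -0.043165

-0.043165


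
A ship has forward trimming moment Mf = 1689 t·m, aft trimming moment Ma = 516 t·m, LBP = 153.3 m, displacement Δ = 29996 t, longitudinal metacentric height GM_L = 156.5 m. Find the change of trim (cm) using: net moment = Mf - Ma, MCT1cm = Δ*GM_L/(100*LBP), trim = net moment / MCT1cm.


Formula: net trimming moment = Mf - Ma; MCT1cm = Δ*GM_L/(100*LBP); trim = net moment / MCT1cm
Step 1 — net trimming moment = 1689 - 516 = 1173 t·m
Step 2 — MCT1cm = 29996 * 156.5 / (100 * 153.3) = 306.2214 t·m/cm
Step 3 — trim = 1173 / 306.2214 ≈ 3.8306 cm (5 s.f.)

3.8306 cm


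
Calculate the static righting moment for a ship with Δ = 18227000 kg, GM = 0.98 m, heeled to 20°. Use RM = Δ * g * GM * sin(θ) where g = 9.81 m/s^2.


Formula: GZ = GM * sin(theta); RM = disp * g * GZ
Step 1 — GZ = 0.98 * sin(20°) = 0.98 * 0.34202 = 0.33518 m
Step 2 — RM = 18227000 * 9.81 * 0.33518 ≈ 59932000 N·m (5 s.f.)

59932000 N·m


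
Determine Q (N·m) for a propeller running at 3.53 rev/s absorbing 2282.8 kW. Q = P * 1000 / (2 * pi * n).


Formula: Q = P_W / (2 * pi * n)
Step 1 — P_W = 2282.8 kW * 1000 = 2282800.0 W
Step 2 — 2 * pi * n = 2 * pi * 3.53 = 22.179644
Step 3 — Q = 2282800.0 / 22.179644 ≈ 102920 N·m (5 s.f.)

102920 N·m


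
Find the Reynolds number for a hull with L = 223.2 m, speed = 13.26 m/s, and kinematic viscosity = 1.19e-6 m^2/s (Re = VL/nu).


Formula: Re = V * L / nu
Step 1 — V * L = 13.26 * 223.2 = 2959.632 m^2/s
Step 2 — Re = 2959.632 / 1.19e-6 = 2.49e+09

2.49e+09


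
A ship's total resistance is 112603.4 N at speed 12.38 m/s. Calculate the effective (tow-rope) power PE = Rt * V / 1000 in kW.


Formula: PE = Rt * V / 1000 (kW)
Step 1 — PE (W) = 112603.4 * 12.38 = 1394030.092 W
Step 2 — PE (kW) = 1394030.092 / 1000 ≈ 1394.0 kW (5 s.f.)

1394.0 kW


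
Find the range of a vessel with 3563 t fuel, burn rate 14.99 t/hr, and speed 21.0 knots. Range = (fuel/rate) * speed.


Formula: endurance = fuel / rate; range = endurance * speed
Step 1 — endurance = 3563 / 14.99 = 237.6918 hours
Step 2 — range = 237.6918 * 21.0 ≈ 4991.5 nautical miles (5 s.f.)

4991.5 NM


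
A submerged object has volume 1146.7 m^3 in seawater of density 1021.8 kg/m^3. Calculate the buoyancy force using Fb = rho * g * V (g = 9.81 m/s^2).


Formula: Fb = rho * g * V
Substituting: Fb = 1021.8 * 9.81 * 1146.7
Intermediate: 1021.8 * 9.81 = 10023.858
Result: Fb = 10023.858 * 1146.7 ≈ 11494000 N (5 s.f.)

11494000 N


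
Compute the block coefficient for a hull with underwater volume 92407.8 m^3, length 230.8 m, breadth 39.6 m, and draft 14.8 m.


Formula: Cb = V / (L * B * T)
Step 1 — L * B * T = 230.8 * 39.6 * 14.8 = 135267.264 m^3
Step 2 — Cb = 92407.8 / 135267.264 ≈ 0.68315 (5 s.f.)

0.68315


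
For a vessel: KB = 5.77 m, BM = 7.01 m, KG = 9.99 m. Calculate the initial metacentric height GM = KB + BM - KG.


Formula: GM = KB + BM - KG
Step 1 — KM = KB + BM = 5.77 + 7.01 = 12.78 m
Step 2 — GM = KM - KG = 12.78 - 9.99 = 2.79 m

2.79 m


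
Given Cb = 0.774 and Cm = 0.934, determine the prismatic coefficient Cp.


Formula: Cp = Cb / Cm
Substituting: Cp = 0.774 / 0.934
Result: Cp ≈ 0.82869 (5 s.f.)

0.82869


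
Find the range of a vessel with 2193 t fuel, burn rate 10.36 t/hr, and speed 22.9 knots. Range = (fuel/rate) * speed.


Formula: endurance = fuel / rate; range = endurance * speed
Step 1 — endurance = 2193 / 10.36 = 211.6795 hours
Step 2 — range = 211.6795 * 22.9 ≈ 4847.5 nautical miles (5 s.f.)

4847.5 NM


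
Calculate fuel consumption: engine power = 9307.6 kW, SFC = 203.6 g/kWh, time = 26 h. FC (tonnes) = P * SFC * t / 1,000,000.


Formula: FC (tonnes) = P * SFC * t / 1,000,000
Step 1 — P * SFC * t = 9307.6 * 203.6 * 26 = 49270711.36 g
Step 2 — FC (tonnes) = 49270711.36 / 1,000,000 ≈ 49.271 tonnes (5 s.f.)

49.271 tonnes


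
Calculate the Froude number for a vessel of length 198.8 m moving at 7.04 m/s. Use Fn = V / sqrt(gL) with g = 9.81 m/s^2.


Formula: Fn = V / sqrt(g * L)
Step 1 — g * L = 9.81 * 198.8 = 1950.228
Step 2 — sqrt(g * L) = sqrt(1950.228) = 44.161386
Step 3 — Fn = 7.04 / 44.161386 ≈ 0.15942 (5 s.f.)

0.15942


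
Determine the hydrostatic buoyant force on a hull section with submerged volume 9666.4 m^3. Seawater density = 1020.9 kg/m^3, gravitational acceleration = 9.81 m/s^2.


Formula: Fb = rho * g * V
Substituting: Fb = 1020.9 * 9.81 * 9666.4
Intermediate: 1020.9 * 9.81 = 10015.029
Result: Fb = 10015.029 * 9666.4 ≈ 96809000 N (5 s.f.)

96809000 N


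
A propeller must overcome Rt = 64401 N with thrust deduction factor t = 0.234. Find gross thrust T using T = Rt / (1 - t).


Formula: T = Rt / (1 - t)
Step 1 — (1 - t) = 1 - 0.234 = 0.766
Step 2 — T = 64401 / 0.766 ≈ 84074 N (5 s.f.)

84074 N


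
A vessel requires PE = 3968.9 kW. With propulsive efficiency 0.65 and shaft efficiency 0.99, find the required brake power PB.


Formula: PB = PE / (eta_D * eta_S)
Step 1 — combined efficiency = eta_D * eta_S = 0.65 * 0.99 = 0.6435
Step 2 — PB = 3968.9 / 0.6435 ≈ 6167.7 kW (5 s.f.)

6167.7 kW


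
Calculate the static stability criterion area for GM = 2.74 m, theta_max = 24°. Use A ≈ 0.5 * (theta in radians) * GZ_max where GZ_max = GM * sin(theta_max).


Formula: GZ_max = GM * sin(theta); Area = 0.5 * theta_rad * GZ_max
Step 1 — GZ_max = 2.74 * sin(24°) = 2.74 * 0.406737 = 1.114459 m
Step 2 — theta_rad = 24 * pi/180 = 0.418879 rad
Step 3 — Area = 0.5 * 0.418879 * 1.114459 ≈ 0.23341 m·rad (5 s.f.)

0.23341 m·rad


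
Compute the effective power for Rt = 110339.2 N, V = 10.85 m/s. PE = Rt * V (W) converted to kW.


Formula: PE = Rt * V / 1000 (kW)
Step 1 — PE (W) = 110339.2 * 10.85 = 1197180.32 W
Step 2 — PE (kW) = 1197180.32 / 1000 ≈ 1197.2 kW (5 s.f.)

1197.2 kW


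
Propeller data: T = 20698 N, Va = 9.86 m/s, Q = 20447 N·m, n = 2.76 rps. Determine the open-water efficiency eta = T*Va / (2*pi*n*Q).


Formula: eta = T * Va / (2 * pi * n * Q)
Step 1 — numerator = T * Va = 20698 * 9.86 = 204082.28
Step 2 — 2 * pi * n = 2 * pi * 2.76 = 17.341591
Step 3 — denominator = 17.341591 * 20447 = 354583.51
Step 4 — eta = 204082.28 / 354583.51 ≈ 0.57555 (5 s.f.)

0.57555


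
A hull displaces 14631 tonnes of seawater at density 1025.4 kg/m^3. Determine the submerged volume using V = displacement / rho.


Formula: V = mass / rho
Step 1 — convert tonnes to kg: 14631 t * 1000 = 14631000 kg
Step 2 — V = 14631000 / 1025.4 ≈ 14269 m^3 (5 s.f.)

14269 m^3


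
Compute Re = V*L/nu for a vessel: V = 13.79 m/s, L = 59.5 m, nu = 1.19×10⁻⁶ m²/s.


Formula: Re = V * L / nu
Step 1 — V * L = 13.79 * 59.5 = 820.505 m^2/s
Step 2 — Re = 820.505 / 1.19e-6 = 6.90e+08

6.90e+08


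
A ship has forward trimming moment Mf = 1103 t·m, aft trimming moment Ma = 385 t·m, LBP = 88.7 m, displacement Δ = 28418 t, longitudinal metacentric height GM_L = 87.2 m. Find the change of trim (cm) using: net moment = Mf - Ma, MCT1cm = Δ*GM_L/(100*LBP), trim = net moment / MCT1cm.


Formula: net trimming moment = Mf - Ma; MCT1cm = Δ*GM_L/(100*LBP); trim = net moment / MCT1cm
Step 1 — net trimming moment = 1103 - 385 = 718 t·m
Step 2 — MCT1cm = 28418 * 87.2 / (100 * 88.7) = 279.3743 t·m/cm
Step 3 — trim = 718 / 279.3743 ≈ 2.5700 cm (5 s.f.)

2.5700 cm


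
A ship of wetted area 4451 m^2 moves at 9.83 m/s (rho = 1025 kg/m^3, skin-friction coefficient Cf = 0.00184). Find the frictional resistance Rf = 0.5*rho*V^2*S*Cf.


Formula: Rf = 0.5 * rho * V^2 * S * Cf
Step 1 — V^2 = 9.83^2 = 96.6289
Step 2 — 0.5 * rho * V^2 = 0.5 * 1025 * 96.6289 = 49522.31125
Step 3 — Rf = 49522.31125 * 4451 * 0.00184 ≈ 405580 N (5 s.f.)

405580 N


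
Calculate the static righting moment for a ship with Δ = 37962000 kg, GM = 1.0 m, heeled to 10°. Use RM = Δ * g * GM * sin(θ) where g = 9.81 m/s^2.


Formula: GZ = GM * sin(theta); RM = disp * g * GZ
Step 1 — GZ = 1.0 * sin(10°) = 1.0 * 0.173648 = 0.173648 m
Step 2 — RM = 37962000 * 9.81 * 0.173648 ≈ 64668000 N·m (5 s.f.)

64668000 N·m


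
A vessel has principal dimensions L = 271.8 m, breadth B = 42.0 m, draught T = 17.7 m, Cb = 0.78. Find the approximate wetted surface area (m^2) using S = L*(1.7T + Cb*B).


Formula: S = 1.7*L*T + V/T with V = Cb*L*B*T, i.e. S = L * (1.7*T + Cb*B)
Step 1 — 1.7*T = 1.7 * 17.7 = 30.09 m
Step 2 — Cb*B = 0.78 * 42.0 = 32.76 m
Step 3 — 1.7*T + Cb*B = 30.09 + 32.76 = 62.85 m
Step 4 — S = 271.8 * 62.85 ≈ 17083 m^2 (5 s.f.)

17083 m^2


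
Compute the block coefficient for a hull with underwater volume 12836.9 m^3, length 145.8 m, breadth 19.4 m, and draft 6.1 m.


Formula: Cb = V / (L * B * T)
Step 1 — L * B * T = 145.8 * 19.4 * 6.1 = 17253.972 m^3
Step 2 — Cb = 12836.9 / 17253.972 ≈ 0.74400 (5 s.f.)

0.74400


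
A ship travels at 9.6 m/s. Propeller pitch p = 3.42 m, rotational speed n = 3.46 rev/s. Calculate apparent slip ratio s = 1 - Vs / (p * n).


Formula: s = 1 - Vs / (p * n)
Step 1 — p * n = 3.42 * 3.46 = 11.8332
Step 2 — Vs / (p*n) = 9.6 / 11.8332 = 0.811277 (6 d.p.)
Step 3 — s = 1 - 0.811277 = 0.188723

0.188723


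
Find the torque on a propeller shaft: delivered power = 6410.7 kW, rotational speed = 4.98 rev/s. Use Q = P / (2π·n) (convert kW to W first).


Formula: Q = P_W / (2 * pi * n)
Step 1 — P_W = 6410.7 kW * 1000 = 6410700.0 W
Step 2 — 2 * pi * n = 2 * pi * 4.98 = 31.290263
Step 3 — Q = 6410700.0 / 31.290263 ≈ 204880 N·m (5 s.f.)

204880 N·m


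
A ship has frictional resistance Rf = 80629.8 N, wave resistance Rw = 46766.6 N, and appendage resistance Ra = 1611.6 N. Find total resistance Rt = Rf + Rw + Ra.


Formula: Rt = Rf + Rw + Ra
Substituting: Rt = 80629.8 + 46766.6 + 1611.6
Result: Rt = 129008.0 N

129008.0 N


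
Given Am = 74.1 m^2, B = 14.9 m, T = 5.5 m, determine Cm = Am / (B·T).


Formula: Cm = Am / (B * T)
Step 1 — B * T = 14.9 * 5.5 = 81.95 m^2
Step 2 — Cm = 74.1 / 81.95 ≈ 0.90421 (5 s.f.)

0.90421


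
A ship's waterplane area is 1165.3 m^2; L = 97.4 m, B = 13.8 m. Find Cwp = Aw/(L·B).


Formula: Cwp = Aw / (L * B)
Step 1 — L * B = 97.4 * 13.8 = 1344.12 m^2
Step 2 — Cwp = 1165.3 / 1344.12 ≈ 0.86696 (5 s.f.)

0.86696


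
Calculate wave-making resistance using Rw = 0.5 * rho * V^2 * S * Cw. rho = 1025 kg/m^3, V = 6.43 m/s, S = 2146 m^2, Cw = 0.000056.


Formula: Rw = 0.5 * rho * V^2 * S * Cw
Step 1 — V^2 = 6.43^2 = 41.3449
Step 2 — 0.5 * rho * V^2 = 0.5 * 1025 * 41.3449 = 21189.26125
Step 3 — Rw = 21189.26125 * 2146 * 0.000056 ≈ 2546.4 N (5 s.f.)

2546.4 N


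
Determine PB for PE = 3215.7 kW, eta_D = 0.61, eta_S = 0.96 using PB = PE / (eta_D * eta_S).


Formula: PB = PE / (eta_D * eta_S)
Step 1 — combined efficiency = eta_D * eta_S = 0.61 * 0.96 = 0.5856
Step 2 — PB = 3215.7 / 0.5856 ≈ 5491.3 kW (5 s.f.)

5491.3 kW


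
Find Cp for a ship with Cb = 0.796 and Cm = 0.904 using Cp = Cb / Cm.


Formula: Cp = Cb / Cm
Substituting: Cp = 0.796 / 0.904
Result: Cp ≈ 0.88053 (5 s.f.)

0.88053


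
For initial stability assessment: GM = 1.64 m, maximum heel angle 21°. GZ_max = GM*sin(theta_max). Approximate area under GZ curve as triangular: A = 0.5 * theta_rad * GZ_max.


Formula: GZ_max = GM * sin(theta); Area = 0.5 * theta_rad * GZ_max
Step 1 — GZ_max = 1.64 * sin(21°) = 1.64 * 0.358368 = 0.587724 m
Step 2 — theta_rad = 21 * pi/180 = 0.366519 rad
Step 3 — Area = 0.5 * 0.366519 * 0.587724 ≈ 0.10771 m·rad (5 s.f.)

0.10771 m·rad


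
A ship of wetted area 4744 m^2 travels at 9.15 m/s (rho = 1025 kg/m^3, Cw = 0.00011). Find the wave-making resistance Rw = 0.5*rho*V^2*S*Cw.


Formula: Rw = 0.5 * rho * V^2 * S * Cw
Step 1 — V^2 = 9.15^2 = 83.7225
Step 2 — 0.5 * rho * V^2 = 0.5 * 1025 * 83.7225 = 42907.78125
Step 3 — Rw = 42907.78125 * 4744 * 0.00011 ≈ 22391 N (5 s.f.)

22391 N


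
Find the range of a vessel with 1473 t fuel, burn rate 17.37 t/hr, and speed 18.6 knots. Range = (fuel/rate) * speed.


Formula: endurance = fuel / rate; range = endurance * speed
Step 1 — endurance = 1473 / 17.37 = 84.8014 hours
Step 2 — range = 84.8014 * 18.6 ≈ 1577.3 nautical miles (5 s.f.)

1577.3 NM


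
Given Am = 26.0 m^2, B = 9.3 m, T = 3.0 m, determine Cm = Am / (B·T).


Formula: Cm = Am / (B * T)
Step 1 — B * T = 9.3 * 3.0 = 27.9 m^2
Step 2 — Cm = 26.0 / 27.9 ≈ 0.93190 (5 s.f.)

0.93190


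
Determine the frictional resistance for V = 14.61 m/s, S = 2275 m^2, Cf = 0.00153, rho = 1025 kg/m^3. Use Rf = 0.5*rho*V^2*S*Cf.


Formula: Rf = 0.5 * rho * V^2 * S * Cf
Step 1 — V^2 = 14.61^2 = 213.4521
Step 2 — 0.5 * rho * V^2 = 0.5 * 1025 * 213.4521 = 109394.20125
Step 3 — Rf = 109394.20125 * 2275 * 0.00153 ≈ 380770 N (5 s.f.)

380770 N


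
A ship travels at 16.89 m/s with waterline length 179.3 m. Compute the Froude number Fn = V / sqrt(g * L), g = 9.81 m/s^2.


Formula: Fn = V / sqrt(g * L)
Step 1 — g * L = 9.81 * 179.3 = 1758.933
Step 2 — sqrt(g * L) = sqrt(1758.933) = 41.939635
Step 3 — Fn = 16.89 / 41.939635 ≈ 0.40272 (5 s.f.)

0.40272


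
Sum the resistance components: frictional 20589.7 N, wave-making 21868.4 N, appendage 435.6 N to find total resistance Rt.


Formula: Rt = Rf + Rw + Ra
Substituting: Rt = 20589.7 + 21868.4 + 435.6
Result: Rt = 42893.7 N

42893.7 N


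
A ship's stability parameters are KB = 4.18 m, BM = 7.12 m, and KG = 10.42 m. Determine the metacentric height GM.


Formula: GM = KB + BM - KG
Step 1 — KM = KB + BM = 4.18 + 7.12 = 11.3 m
Step 2 — GM = KM - KG = 11.3 - 10.42 = 0.88 m

0.88 m


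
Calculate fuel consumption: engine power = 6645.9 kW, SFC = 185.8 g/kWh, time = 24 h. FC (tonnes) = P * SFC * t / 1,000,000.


Formula: FC (tonnes) = P * SFC * t / 1,000,000
Step 1 — P * SFC * t = 6645.9 * 185.8 * 24 = 29635397.28 g
Step 2 — FC (tonnes) = 29635397.28 / 1,000,000 ≈ 29.635 tonnes (5 s.f.)

29.635 tonnes


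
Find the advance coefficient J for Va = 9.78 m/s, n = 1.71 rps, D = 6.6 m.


Formula: J = Va / (n * D)
Step 1 — n * D = 1.71 * 6.6 = 11.286
Step 2 — J = 9.78 / 11.286 ≈ 0.86656 (5 s.f.)

0.86656


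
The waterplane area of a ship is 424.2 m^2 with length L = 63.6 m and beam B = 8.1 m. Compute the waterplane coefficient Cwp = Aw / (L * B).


Formula: Cwp = Aw / (L * B)
Step 1 — L * B = 63.6 * 8.1 = 515.16 m^2
Step 2 — Cwp = 424.2 / 515.16 ≈ 0.82343 (5 s.f.)

0.82343


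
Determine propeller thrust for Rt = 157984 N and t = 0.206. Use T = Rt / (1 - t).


Formula: T = Rt / (1 - t)
Step 1 — (1 - t) = 1 - 0.206 = 0.794
Step 2 — T = 157984 / 0.794 ≈ 198970 N (5 s.f.)

198970 N


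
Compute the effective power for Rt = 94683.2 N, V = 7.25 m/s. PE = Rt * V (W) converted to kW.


Formula: PE = Rt * V / 1000 (kW)
Step 1 — PE (W) = 94683.2 * 7.25 = 686453.2 W
Step 2 — PE (kW) = 686453.2 / 1000 ≈ 686.45 kW (5 s.f.)

686.45 kW


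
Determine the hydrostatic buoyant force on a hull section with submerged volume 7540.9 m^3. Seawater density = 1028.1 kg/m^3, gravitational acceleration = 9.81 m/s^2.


Formula: Fb = rho * g * V
Substituting: Fb = 1028.1 * 9.81 * 7540.9
Intermediate: 1028.1 * 9.81 = 10085.661
Result: Fb = 10085.661 * 7540.9 ≈ 76055000 N (5 s.f.)

76055000 N


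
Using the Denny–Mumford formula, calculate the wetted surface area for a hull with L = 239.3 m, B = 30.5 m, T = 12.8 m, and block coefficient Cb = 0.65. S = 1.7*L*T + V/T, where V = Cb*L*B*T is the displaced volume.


Formula: S = 1.7*L*T + V/T with V = Cb*L*B*T, i.e. S = L * (1.7*T + Cb*B)
Step 1 — 1.7*T = 1.7 * 12.8 = 21.76 m
Step 2 — Cb*B = 0.65 * 30.5 = 19.825 m
Step 3 — 1.7*T + Cb*B = 21.76 + 19.825 = 41.585 m
Step 4 — S = 239.3 * 41.585 ≈ 9951.3 m^2 (5 s.f.)

9951.3 m^2


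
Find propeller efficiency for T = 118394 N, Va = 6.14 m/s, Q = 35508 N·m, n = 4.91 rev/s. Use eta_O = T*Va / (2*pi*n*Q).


Formula: eta = T * Va / (2 * pi * n * Q)
Step 1 — numerator = T * Va = 118394 * 6.14 = 726939.16
Step 2 — 2 * pi * n = 2 * pi * 4.91 = 30.85044
Step 3 — denominator = 30.85044 * 35508 = 1095437.42
Step 4 — eta = 726939.16 / 1095437.42 ≈ 0.66361 (5 s.f.)

0.66361


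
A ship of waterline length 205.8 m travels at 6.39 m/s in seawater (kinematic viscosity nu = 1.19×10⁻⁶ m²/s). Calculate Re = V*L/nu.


Formula: Re = V * L / nu
Step 1 — V * L = 6.39 * 205.8 = 1315.062 m^2/s
Step 2 — Re = 1315.062 / 1.19e-6 = 1.11e+09

1.11e+09


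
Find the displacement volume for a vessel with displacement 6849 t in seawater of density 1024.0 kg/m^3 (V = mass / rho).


Formula: V = mass / rho
Step 1 — convert tonnes to kg: 6849 t * 1000 = 6849000 kg
Step 2 — V = 6849000 / 1024.0 ≈ 6688.5 m^3 (5 s.f.)

6688.5 m^3


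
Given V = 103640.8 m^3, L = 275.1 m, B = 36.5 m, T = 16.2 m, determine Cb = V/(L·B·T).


Formula: Cb = V / (L * B * T)
Step 1 — L * B * T = 275.1 * 36.5 * 16.2 = 162666.63 m^3
Step 2 — Cb = 103640.8 / 162666.63 ≈ 0.63714 (5 s.f.)

0.63714


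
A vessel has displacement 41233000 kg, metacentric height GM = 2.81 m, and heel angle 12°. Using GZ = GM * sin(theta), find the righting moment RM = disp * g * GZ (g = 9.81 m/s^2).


Formula: GZ = GM * sin(theta); RM = disp * g * GZ
Step 1 — GZ = 2.81 * sin(12°) = 2.81 * 0.207912 = 0.584233 m
Step 2 — RM = 41233000 * 9.81 * 0.584233 ≈ 236320000 N·m (5 s.f.)

236320000 N·m


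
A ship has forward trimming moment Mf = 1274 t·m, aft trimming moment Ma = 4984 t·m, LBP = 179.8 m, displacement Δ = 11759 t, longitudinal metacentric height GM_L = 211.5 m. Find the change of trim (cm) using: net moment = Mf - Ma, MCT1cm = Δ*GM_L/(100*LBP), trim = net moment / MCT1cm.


Formula: net trimming moment = Mf - Ma; MCT1cm = Δ*GM_L/(100*LBP); trim = net moment / MCT1cm
Step 1 — net trimming moment = 1274 - 4984 = -3710 t·m
Step 2 — MCT1cm = 11759 * 211.5 / (100 * 179.8) = 138.3219 t·m/cm
Step 3 — trim = -3710 / 138.3219 ≈ -26.821 cm (5 s.f.)

-26.821 cm


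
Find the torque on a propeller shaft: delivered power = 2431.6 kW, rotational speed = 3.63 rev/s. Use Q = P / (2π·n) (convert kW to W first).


Formula: Q = P_W / (2 * pi * n)
Step 1 — P_W = 2431.6 kW * 1000 = 2431600.0 W
Step 2 — 2 * pi * n = 2 * pi * 3.63 = 22.807963
Step 3 — Q = 2431600.0 / 22.807963 ≈ 106610 N·m (5 s.f.)

106610 N·m


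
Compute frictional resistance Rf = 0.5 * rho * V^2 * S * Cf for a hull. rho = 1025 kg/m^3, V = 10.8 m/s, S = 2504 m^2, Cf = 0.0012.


Formula: Rf = 0.5 * rho * V^2 * S * Cf
Step 1 — V^2 = 10.8^2 = 116.64
Step 2 — 0.5 * rho * V^2 = 0.5 * 1025 * 116.64 = 59778.0
Step 3 — Rf = 59778.0 * 2504 * 0.0012 ≈ 179620 N (5 s.f.)

179620 N


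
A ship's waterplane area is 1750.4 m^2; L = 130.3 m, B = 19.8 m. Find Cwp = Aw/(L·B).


Formula: Cwp = Aw / (L * B)
Step 1 — L * B = 130.3 * 19.8 = 2579.94 m^2
Step 2 — Cwp = 1750.4 / 2579.94 ≈ 0.67847 (5 s.f.)

0.67847


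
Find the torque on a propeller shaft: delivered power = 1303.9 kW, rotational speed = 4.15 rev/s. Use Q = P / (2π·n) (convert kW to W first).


Formula: Q = P_W / (2 * pi * n)
Step 1 — P_W = 1303.9 kW * 1000 = 1303900.0 W
Step 2 — 2 * pi * n = 2 * pi * 4.15 = 26.075219
Step 3 — Q = 1303900.0 / 26.075219 ≈ 50005 N·m (5 s.f.)

50005 N·m


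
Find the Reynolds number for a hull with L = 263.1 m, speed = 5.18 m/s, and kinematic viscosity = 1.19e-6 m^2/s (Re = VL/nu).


Formula: Re = V * L / nu
Step 1 — V * L = 5.18 * 263.1 = 1362.858 m^2/s
Step 2 — Re = 1362.858 / 1.19e-6 = 1.15e+09

1.15e+09


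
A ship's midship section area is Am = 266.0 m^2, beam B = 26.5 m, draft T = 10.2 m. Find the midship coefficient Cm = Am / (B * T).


Formula: Cm = Am / (B * T)
Step 1 — B * T = 26.5 * 10.2 = 270.3 m^2
Step 2 — Cm = 266.0 / 270.3 ≈ 0.98409 (5 s.f.)

0.98409


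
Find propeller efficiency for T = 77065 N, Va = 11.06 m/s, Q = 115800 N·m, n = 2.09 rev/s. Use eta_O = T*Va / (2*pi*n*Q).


Formula: eta = T * Va / (2 * pi * n * Q)
Step 1 — numerator = T * Va = 77065 * 11.06 = 852338.9
Step 2 — 2 * pi * n = 2 * pi * 2.09 = 13.131857
Step 3 — denominator = 13.131857 * 115800 = 1520669.04
Step 4 — eta = 852338.9 / 1520669.04 ≈ 0.56050 (5 s.f.)

0.56050


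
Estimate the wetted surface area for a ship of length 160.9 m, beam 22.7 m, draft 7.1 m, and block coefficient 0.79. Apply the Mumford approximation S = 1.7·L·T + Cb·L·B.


Formula: S = 1.7*L*T + V/T with V = Cb*L*B*T, i.e. S = L * (1.7*T + Cb*B)
Step 1 — 1.7*T = 1.7 * 7.1 = 12.07 m
Step 2 — Cb*B = 0.79 * 22.7 = 17.933 m
Step 3 — 1.7*T + Cb*B = 12.07 + 17.933 = 30.003 m
Step 4 — S = 160.9 * 30.003 ≈ 4827.5 m^2 (5 s.f.)

4827.5 m^2


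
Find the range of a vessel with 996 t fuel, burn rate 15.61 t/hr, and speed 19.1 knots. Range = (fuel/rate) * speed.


Formula: endurance = fuel / rate; range = endurance * speed
Step 1 — endurance = 996 / 15.61 = 63.8053 hours
Step 2 — range = 63.8053 * 19.1 ≈ 1218.7 nautical miles (5 s.f.)

1218.7 NM


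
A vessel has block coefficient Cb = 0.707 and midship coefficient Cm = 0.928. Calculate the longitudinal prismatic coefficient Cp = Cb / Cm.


Formula: Cp = Cb / Cm
Substituting: Cp = 0.707 / 0.928
Result: Cp ≈ 0.76185 (5 s.f.)

0.76185


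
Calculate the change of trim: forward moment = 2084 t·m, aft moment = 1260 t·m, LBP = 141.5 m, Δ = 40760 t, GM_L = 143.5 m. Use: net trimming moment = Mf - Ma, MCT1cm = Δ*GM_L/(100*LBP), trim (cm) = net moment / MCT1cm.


Formula: net trimming moment = Mf - Ma; MCT1cm = Δ*GM_L/(100*LBP); trim = net moment / MCT1cm
Step 1 — net trimming moment = 2084 - 1260 = 824 t·m
Step 2 — MCT1cm = 40760 * 143.5 / (100 * 141.5) = 413.3611 t·m/cm
Step 3 — trim = 824 / 413.3611 ≈ 1.9934 cm (5 s.f.)

1.9934 cm


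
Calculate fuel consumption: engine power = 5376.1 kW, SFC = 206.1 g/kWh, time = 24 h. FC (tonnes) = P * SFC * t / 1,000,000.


Formula: FC (tonnes) = P * SFC * t / 1,000,000
Step 1 — P * SFC * t = 5376.1 * 206.1 * 24 = 26592341.04 g
Step 2 — FC (tonnes) = 26592341.04 / 1,000,000 ≈ 26.592 tonnes (5 s.f.)

26.592 tonnes


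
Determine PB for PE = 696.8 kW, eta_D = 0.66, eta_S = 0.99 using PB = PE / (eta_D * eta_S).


Formula: PB = PE / (eta_D * eta_S)
Step 1 — combined efficiency = eta_D * eta_S = 0.66 * 0.99 = 0.6534
Step 2 — PB = 696.8 / 0.6534 ≈ 1066.4 kW (5 s.f.)

1066.4 kW


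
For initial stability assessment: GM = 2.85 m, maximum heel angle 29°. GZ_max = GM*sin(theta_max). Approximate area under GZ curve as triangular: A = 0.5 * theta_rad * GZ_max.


Formula: GZ_max = GM * sin(theta); Area = 0.5 * theta_rad * GZ_max
Step 1 — GZ_max = 2.85 * sin(29°) = 2.85 * 0.48481 = 1.381709 m
Step 2 — theta_rad = 29 * pi/180 = 0.506145 rad
Step 3 — Area = 0.5 * 0.506145 * 1.381709 ≈ 0.34967 m·rad (5 s.f.)

0.34967 m·rad


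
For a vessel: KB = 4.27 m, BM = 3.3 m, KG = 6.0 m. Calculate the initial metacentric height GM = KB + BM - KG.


Formula: GM = KB + BM - KG
Step 1 — KM = KB + BM = 4.27 + 3.3 = 7.57 m
Step 2 — GM = KM - KG = 7.57 - 6.0 = 1.57 m

1.57 m


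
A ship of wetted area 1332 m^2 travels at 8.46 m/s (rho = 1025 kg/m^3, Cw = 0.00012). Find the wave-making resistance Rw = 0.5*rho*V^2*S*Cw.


Formula: Rw = 0.5 * rho * V^2 * S * Cw
Step 1 — V^2 = 8.46^2 = 71.5716
Step 2 — 0.5 * rho * V^2 = 0.5 * 1025 * 71.5716 = 36680.445
Step 3 — Rw = 36680.445 * 1332 * 0.00012 ≈ 5863.0 N (5 s.f.)

5863.0 N


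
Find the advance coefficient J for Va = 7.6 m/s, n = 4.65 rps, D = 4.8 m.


Formula: J = Va / (n * D)
Step 1 — n * D = 4.65 * 4.8 = 22.32
Step 2 — J = 7.6 / 22.32 ≈ 0.34050 (5 s.f.)

0.34050


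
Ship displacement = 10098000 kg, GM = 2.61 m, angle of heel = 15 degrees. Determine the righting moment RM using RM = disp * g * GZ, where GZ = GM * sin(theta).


Formula: GZ = GM * sin(theta); RM = disp * g * GZ
Step 1 — GZ = 2.61 * sin(15°) = 2.61 * 0.258819 = 0.675518 m
Step 2 — RM = 10098000 * 9.81 * 0.675518 ≈ 66918000 N·m (5 s.f.)

66918000 N·m


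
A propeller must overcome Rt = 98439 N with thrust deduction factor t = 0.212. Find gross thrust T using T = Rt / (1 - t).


Formula: T = Rt / (1 - t)
Step 1 — (1 - t) = 1 - 0.212 = 0.788
Step 2 — T = 98439 / 0.788 ≈ 124920 N (5 s.f.)

124920 N


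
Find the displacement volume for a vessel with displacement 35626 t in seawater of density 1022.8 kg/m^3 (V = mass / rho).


Formula: V = mass / rho
Step 1 — convert tonnes to kg: 35626 t * 1000 = 35626000 kg
Step 2 — V = 35626000 / 1022.8 ≈ 34832 m^3 (5 s.f.)

34832 m^3


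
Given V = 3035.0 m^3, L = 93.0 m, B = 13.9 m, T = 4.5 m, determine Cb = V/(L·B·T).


Formula: Cb = V / (L * B * T)
Step 1 — L * B * T = 93.0 * 13.9 * 4.5 = 5817.15 m^3
Step 2 — Cb = 3035.0 / 5817.15 ≈ 0.52173 (5 s.f.)

0.52173


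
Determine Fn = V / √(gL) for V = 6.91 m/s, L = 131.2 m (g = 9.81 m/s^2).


Formula: Fn = V / sqrt(g * L)
Step 1 — g * L = 9.81 * 131.2 = 1287.072
Step 2 — sqrt(g * L) = sqrt(1287.072) = 35.875786
Step 3 — Fn = 6.91 / 35.875786 ≈ 0.19261 (5 s.f.)

0.19261


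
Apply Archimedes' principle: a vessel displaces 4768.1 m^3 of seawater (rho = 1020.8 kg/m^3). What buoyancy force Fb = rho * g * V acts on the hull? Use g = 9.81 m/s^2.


Formula: Fb = rho * g * V
Substituting: Fb = 1020.8 * 9.81 * 4768.1
Intermediate: 1020.8 * 9.81 = 10014.048
Result: Fb = 10014.048 * 4768.1 ≈ 47748000 N (5 s.f.)

47748000 N


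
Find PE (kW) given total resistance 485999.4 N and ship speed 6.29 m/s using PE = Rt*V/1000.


Formula: PE = Rt * V / 1000 (kW)
Step 1 — PE (W) = 485999.4 * 6.29 = 3056936.226 W
Step 2 — PE (kW) = 3056936.226 / 1000 ≈ 3056.9 kW (5 s.f.)

3056.9 kW


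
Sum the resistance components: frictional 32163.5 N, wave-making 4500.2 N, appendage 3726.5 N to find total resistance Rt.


Formula: Rt = Rf + Rw + Ra
Substituting: Rt = 32163.5 + 4500.2 + 3726.5
Result: Rt = 40390.2 N

40390.2 N


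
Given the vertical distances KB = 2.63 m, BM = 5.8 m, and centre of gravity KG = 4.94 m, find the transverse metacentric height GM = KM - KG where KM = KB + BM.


Formula: GM = KB + BM - KG
Step 1 — KM = KB + BM = 2.63 + 5.8 = 8.43 m
Step 2 — GM = KM - KG = 8.43 - 4.94 = 3.49 m

3.49 m


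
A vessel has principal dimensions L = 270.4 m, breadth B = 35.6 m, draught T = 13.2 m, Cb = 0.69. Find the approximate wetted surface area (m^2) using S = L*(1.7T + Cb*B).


Formula: S = 1.7*L*T + V/T with V = Cb*L*B*T, i.e. S = L * (1.7*T + Cb*B)
Step 1 — 1.7*T = 1.7 * 13.2 = 22.44 m
Step 2 — Cb*B = 0.69 * 35.6 = 24.564 m
Step 3 — 1.7*T + Cb*B = 22.44 + 24.564 = 47.004 m
Step 4 — S = 270.4 * 47.004 ≈ 12710 m^2 (5 s.f.)

12710 m^2


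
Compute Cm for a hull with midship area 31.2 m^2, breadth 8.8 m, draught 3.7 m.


Formula: Cm = Am / (B * T)
Step 1 — B * T = 8.8 * 3.7 = 32.56 m^2
Step 2 — Cm = 31.2 / 32.56 ≈ 0.95823 (5 s.f.)

0.95823
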